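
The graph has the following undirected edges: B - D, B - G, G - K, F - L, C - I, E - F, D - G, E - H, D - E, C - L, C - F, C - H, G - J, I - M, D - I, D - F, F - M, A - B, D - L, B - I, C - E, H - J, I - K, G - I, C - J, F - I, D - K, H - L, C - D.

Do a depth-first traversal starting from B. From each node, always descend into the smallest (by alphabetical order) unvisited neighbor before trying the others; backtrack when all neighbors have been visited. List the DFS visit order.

Visit B
B → A
B → D
D → C
C → E
E → F
F → I
I → G
G → J
J → H
H → L
G → K
I → M

B, A, D, C, E, F, I, G, J, H, L, K, M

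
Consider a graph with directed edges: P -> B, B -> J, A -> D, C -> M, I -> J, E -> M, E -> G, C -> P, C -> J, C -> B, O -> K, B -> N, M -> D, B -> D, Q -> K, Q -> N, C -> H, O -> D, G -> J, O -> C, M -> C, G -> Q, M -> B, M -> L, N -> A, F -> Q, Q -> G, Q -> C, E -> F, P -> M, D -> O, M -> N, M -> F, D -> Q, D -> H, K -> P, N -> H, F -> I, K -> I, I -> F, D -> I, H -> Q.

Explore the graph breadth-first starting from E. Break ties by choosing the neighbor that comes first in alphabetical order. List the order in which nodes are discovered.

Visit E; enqueue F, G, M → queue [F, G, M]
Visit F; enqueue I, Q → queue [G, M, I, Q]
Visit G; enqueue J → queue [M, I, Q, J]
Visit M; enqueue B, C, D, L, N → queue [I, Q, J, B, C, D, L, N]
Visit I → queue [Q, J, B, C, D, L, N]
Visit Q; enqueue K → queue [J, B, C, D, L, N, K]
Visit J → queue [B, C, D, L, N, K]
Visit B → queue [C, D, L, N, K]
Visit C; enqueue H, P → queue [D, L, N, K, H, P]
Visit D; enqueue O → queue [L, N, K, H, P, O]
Visit L → queue [N, K, H, P, O]
Visit N; enqueue A → queue [K, H, P, O, A]
Visit K → queue [H, P, O, A]
Visit H → queue [P, O, A]
Visit P → queue [O, A]
Visit O → queue [A]
Visit A → queue []

E, F, G, M, I, Q, J, B, C, D, L, N, K, H, P, O, A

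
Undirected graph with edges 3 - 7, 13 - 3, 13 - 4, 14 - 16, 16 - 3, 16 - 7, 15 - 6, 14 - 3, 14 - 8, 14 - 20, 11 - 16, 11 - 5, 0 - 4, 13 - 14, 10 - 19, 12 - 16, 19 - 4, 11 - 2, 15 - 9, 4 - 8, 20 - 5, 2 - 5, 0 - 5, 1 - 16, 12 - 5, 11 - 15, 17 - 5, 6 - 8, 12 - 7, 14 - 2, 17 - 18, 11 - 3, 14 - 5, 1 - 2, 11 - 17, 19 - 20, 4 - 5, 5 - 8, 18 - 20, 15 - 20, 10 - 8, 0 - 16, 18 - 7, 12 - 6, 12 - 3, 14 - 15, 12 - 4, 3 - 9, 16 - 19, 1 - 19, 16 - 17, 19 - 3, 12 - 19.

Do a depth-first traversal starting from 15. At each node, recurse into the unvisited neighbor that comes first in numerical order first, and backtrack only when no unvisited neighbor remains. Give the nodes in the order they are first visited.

Visit 15
15 → 6
6 → 8
8 → 4
4 → 0
0 → 5
5 → 2
2 → 1
1 → 16
16 → 3
3 → 7
7 → 12
12 → 19
19 → 10
19 → 20
20 → 14
14 → 13
20 → 18
18 → 17
17 → 11
3 → 9

15 → 6 → 8 → 4 → 0 → 5 → 2 → 1 → 16 → 3 → 7 → 12 → 19 → 10 → 20 → 14 → 13 → 18 → 17 → 11 → 9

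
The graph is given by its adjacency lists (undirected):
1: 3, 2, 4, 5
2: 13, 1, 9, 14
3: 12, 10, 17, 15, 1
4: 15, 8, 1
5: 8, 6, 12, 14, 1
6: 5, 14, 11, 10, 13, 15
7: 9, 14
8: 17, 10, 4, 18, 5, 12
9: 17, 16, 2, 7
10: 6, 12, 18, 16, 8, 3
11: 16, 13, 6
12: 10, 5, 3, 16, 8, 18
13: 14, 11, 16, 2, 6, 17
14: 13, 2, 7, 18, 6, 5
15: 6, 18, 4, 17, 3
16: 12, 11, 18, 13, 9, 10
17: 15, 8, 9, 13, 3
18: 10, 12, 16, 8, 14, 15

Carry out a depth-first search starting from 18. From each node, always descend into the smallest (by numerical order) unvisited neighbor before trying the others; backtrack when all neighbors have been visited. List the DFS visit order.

18 → 8 → 4 → 1 → 2 → 9 → 7 → 14 → 5 → 6 → 10 → 3 → 12 → 16 → 11 → 13 → 17 → 15

Visit 18
18 → 8
8 → 4
4 → 1
1 → 2
2 → 9
9 → 7
7 → 14
14 → 5
5 → 6
6 → 10
10 → 3
3 → 12
12 → 16
16 → 11
11 → 13
13 → 17
17 → 15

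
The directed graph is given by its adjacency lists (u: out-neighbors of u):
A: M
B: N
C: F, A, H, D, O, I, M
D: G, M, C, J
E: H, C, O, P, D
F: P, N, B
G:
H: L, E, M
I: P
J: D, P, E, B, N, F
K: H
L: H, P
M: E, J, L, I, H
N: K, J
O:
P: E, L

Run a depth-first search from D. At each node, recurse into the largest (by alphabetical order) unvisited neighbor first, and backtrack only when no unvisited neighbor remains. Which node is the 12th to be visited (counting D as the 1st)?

K

Visit D
D → M
M → L
L → P
P → E
E → O
E → H
E → C
C → I
C → F
F → N
N → K
N → J
J → B
C → A
D → G

Visit order: D, M, L, P, E, O, H, C, I, F, N, K, J, B, A, G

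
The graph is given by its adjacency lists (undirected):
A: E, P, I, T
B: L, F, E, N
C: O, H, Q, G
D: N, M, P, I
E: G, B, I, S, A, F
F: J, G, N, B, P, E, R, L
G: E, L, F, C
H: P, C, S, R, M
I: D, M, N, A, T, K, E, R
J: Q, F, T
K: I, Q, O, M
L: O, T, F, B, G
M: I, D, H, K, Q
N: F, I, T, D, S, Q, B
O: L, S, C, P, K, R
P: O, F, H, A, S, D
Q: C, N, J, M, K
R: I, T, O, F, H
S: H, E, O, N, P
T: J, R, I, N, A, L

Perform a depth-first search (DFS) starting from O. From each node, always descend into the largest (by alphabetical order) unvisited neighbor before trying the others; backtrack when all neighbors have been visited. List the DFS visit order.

O S P H R T N Q M K I E G L F J B C A D

Visit O
O → S
S → P
P → H
H → R
R → T
T → N
N → Q
Q → M
M → K
K → I
I → E
E → G
G → L
L → F
F → J
F → B
G → C
E → A
I → D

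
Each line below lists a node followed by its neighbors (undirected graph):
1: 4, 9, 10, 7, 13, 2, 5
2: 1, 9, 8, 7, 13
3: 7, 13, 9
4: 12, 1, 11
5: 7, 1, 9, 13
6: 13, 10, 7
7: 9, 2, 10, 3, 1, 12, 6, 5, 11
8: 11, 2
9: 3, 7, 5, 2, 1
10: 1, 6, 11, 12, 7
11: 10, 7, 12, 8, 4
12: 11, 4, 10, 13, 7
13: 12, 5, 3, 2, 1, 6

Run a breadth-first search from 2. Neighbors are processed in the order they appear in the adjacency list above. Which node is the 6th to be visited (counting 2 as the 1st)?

13

Visit 2; enqueue 1, 9, 8, 7, 13 → queue [1, 9, 8, 7, 13]
Visit 1; enqueue 4, 10, 5 → queue [9, 8, 7, 13, 4, 10, 5]
Visit 9; enqueue 3 → queue [8, 7, 13, 4, 10, 5, 3]
Visit 8; enqueue 11 → queue [7, 13, 4, 10, 5, 3, 11]
Visit 7; enqueue 12, 6 → queue [13, 4, 10, 5, 3, 11, 12, 6]
Visit 13 → queue [4, 10, 5, 3, 11, 12, 6]
Visit 4 → queue [10, 5, 3, 11, 12, 6]
Visit 10 → queue [5, 3, 11, 12, 6]
Visit 5 → queue [3, 11, 12, 6]
Visit 3 → queue [11, 12, 6]
Visit 11 → queue [12, 6]
Visit 12 → queue [6]
Visit 6 → queue []

Visit order: 2, 1, 9, 8, 7, 13, 4, 10, 5, 3, 11, 12, 6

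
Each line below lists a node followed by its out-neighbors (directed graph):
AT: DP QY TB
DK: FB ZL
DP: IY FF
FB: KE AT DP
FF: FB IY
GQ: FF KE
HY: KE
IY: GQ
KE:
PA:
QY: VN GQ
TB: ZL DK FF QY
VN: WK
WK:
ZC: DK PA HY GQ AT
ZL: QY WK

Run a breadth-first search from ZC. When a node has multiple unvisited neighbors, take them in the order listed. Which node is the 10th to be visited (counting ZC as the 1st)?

FF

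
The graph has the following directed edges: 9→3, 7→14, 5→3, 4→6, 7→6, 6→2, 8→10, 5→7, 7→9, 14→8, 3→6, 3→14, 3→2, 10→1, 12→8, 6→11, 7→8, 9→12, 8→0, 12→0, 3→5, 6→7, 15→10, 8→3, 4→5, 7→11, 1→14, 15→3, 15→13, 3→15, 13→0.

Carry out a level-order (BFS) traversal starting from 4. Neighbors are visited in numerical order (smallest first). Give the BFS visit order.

Visit 4; enqueue 5, 6 → queue [5, 6]
Visit 5; enqueue 3, 7 → queue [6, 3, 7]
Visit 6; enqueue 2, 11 → queue [3, 7, 2, 11]
Visit 3; enqueue 14, 15 → queue [7, 2, 11, 14, 15]
Visit 7; enqueue 8, 9 → queue [2, 11, 14, 15, 8, 9]
Visit 2 → queue [11, 14, 15, 8, 9]
Visit 11 → queue [14, 15, 8, 9]
Visit 14 → queue [15, 8, 9]
Visit 15; enqueue 10, 13 → queue [8, 9, 10, 13]
Visit 8; enqueue 0 → queue [9, 10, 13, 0]
Visit 9; enqueue 12 → queue [10, 13, 0, 12]
Visit 10; enqueue 1 → queue [13, 0, 12, 1]
Visit 13 → queue [0, 12, 1]
Visit 0 → queue [12, 1]
Visit 12 → queue [1]
Visit 1 → queue []

4 -> 5 -> 6 -> 3 -> 7 -> 2 -> 11 -> 14 -> 15 -> 8 -> 9 -> 10 -> 13 -> 0 -> 12 -> 1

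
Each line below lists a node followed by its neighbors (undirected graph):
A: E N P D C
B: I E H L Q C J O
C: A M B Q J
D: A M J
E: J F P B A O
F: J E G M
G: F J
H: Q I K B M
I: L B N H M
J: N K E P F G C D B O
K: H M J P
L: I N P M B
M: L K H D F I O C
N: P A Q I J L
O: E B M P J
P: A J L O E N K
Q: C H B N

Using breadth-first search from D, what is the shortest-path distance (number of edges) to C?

Level 0: D
Level 1: A, J, M
Level 2: B, C, E, F, G, H, I, K, L, N, O, P
Level 3: Q
C first appears at level 2.

2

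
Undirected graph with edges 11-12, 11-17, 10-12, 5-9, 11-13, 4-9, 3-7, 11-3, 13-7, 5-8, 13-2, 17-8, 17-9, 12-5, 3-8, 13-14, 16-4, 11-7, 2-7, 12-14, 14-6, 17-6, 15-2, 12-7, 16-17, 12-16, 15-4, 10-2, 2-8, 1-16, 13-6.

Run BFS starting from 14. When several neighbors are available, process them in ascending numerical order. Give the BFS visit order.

Visit 14; enqueue 6, 12, 13 → queue [6, 12, 13]
Visit 6; enqueue 17 → queue [12, 13, 17]
Visit 12; enqueue 5, 7, 10, 11, 16 → queue [13, 17, 5, 7, 10, 11, 16]
Visit 13; enqueue 2 → queue [17, 5, 7, 10, 11, 16, 2]
Visit 17; enqueue 8, 9 → queue [5, 7, 10, 11, 16, 2, 8, 9]
Visit 5 → queue [7, 10, 11, 16, 2, 8, 9]
Visit 7; enqueue 3 → queue [10, 11, 16, 2, 8, 9, 3]
Visit 10 → queue [11, 16, 2, 8, 9, 3]
Visit 11 → queue [16, 2, 8, 9, 3]
Visit 16; enqueue 1, 4 → queue [2, 8, 9, 3, 1, 4]
Visit 2; enqueue 15 → queue [8, 9, 3, 1, 4, 15]
Visit 8 → queue [9, 3, 1, 4, 15]
Visit 9 → queue [3, 1, 4, 15]
Visit 3 → queue [1, 4, 15]
Visit 1 → queue [4, 15]
Visit 4 → queue [15]
Visit 15 → queue []

14, 6, 12, 13, 17, 5, 7, 10, 11, 16, 2, 8, 9, 3, 1, 4, 15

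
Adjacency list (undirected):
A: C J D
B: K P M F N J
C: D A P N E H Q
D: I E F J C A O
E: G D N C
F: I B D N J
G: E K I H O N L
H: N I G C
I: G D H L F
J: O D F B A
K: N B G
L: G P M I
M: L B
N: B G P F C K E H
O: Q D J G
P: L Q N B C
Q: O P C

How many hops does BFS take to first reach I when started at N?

2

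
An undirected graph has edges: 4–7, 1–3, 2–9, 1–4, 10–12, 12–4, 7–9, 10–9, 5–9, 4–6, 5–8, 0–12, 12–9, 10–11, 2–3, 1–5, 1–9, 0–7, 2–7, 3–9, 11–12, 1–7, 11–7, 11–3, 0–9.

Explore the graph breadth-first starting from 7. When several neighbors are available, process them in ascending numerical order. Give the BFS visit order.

7, 0, 1, 2, 4, 9, 11, 12, 3, 5, 6, 10, 8

Visit 7; enqueue 0, 1, 2, 4, 9, 11 → queue [0, 1, 2, 4, 9, 11]
Visit 0; enqueue 12 → queue [1, 2, 4, 9, 11, 12]
Visit 1; enqueue 3, 5 → queue [2, 4, 9, 11, 12, 3, 5]
Visit 2 → queue [4, 9, 11, 12, 3, 5]
Visit 4; enqueue 6 → queue [9, 11, 12, 3, 5, 6]
Visit 9; enqueue 10 → queue [11, 12, 3, 5, 6, 10]
Visit 11 → queue [12, 3, 5, 6, 10]
Visit 12 → queue [3, 5, 6, 10]
Visit 3 → queue [5, 6, 10]
Visit 5; enqueue 8 → queue [6, 10, 8]
Visit 6 → queue [10, 8]
Visit 10 → queue [8]
Visit 8 → queue []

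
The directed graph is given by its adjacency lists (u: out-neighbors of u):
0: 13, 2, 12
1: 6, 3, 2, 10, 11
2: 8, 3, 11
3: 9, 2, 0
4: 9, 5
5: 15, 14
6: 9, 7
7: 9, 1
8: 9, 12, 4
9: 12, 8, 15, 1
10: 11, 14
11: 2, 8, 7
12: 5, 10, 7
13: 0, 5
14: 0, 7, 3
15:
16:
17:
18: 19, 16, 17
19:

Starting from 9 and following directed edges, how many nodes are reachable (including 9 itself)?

16

BFS from 9 visits: 9, 12, 8, 15, 1, 5, 10, 7, 4, 6, 3, 2, 11, 14, 0, 13
Reachable nodes: 16 of 20 total.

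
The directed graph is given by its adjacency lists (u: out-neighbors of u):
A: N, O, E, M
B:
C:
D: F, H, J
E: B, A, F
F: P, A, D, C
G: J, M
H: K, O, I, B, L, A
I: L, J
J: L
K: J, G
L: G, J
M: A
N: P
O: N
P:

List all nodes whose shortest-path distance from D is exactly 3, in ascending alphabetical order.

E, G, M, N

Level 0: D
Level 1: F, H, J
Level 2: A, B, C, I, K, L, O, P
Level 3: E, G, M, N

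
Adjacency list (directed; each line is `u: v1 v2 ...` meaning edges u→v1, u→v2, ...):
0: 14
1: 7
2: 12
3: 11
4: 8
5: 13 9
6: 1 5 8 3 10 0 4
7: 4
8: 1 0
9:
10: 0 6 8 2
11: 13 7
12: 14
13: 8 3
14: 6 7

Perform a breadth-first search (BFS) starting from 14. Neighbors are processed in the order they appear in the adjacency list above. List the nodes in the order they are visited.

14, 6, 7, 1, 5, 8, 3, 10, 0, 4, 13, 9, 11, 2, 12

Visit 14; enqueue 6, 7 → queue [6, 7]
Visit 6; enqueue 1, 5, 8, 3, 10, 0, 4 → queue [7, 1, 5, 8, 3, 10, 0, 4]
Visit 7 → queue [1, 5, 8, 3, 10, 0, 4]
Visit 1 → queue [5, 8, 3, 10, 0, 4]
Visit 5; enqueue 13, 9 → queue [8, 3, 10, 0, 4, 13, 9]
Visit 8 → queue [3, 10, 0, 4, 13, 9]
Visit 3; enqueue 11 → queue [10, 0, 4, 13, 9, 11]
Visit 10; enqueue 2 → queue [0, 4, 13, 9, 11, 2]
Visit 0 → queue [4, 13, 9, 11, 2]
Visit 4 → queue [13, 9, 11, 2]
Visit 13 → queue [9, 11, 2]
Visit 9 → queue [11, 2]
Visit 11 → queue [2]
Visit 2; enqueue 12 → queue [12]
Visit 12 → queue []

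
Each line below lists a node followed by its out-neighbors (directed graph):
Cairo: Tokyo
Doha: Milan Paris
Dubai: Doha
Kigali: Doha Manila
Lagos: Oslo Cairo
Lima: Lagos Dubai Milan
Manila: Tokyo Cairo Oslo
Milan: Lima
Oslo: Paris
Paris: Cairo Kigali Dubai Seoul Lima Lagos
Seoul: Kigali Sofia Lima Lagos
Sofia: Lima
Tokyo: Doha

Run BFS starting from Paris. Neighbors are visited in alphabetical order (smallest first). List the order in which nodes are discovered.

Visit Paris; enqueue Cairo, Dubai, Kigali, Lagos, Lima, Seoul → queue [Cairo, Dubai, Kigali, Lagos, Lima, Seoul]
Visit Cairo; enqueue Tokyo → queue [Dubai, Kigali, Lagos, Lima, Seoul, Tokyo]
Visit Dubai; enqueue Doha → queue [Kigali, Lagos, Lima, Seoul, Tokyo, Doha]
Visit Kigali; enqueue Manila → queue [Lagos, Lima, Seoul, Tokyo, Doha, Manila]
Visit Lagos; enqueue Oslo → queue [Lima, Seoul, Tokyo, Doha, Manila, Oslo]
Visit Lima; enqueue Milan → queue [Seoul, Tokyo, Doha, Manila, Oslo, Milan]
Visit Seoul; enqueue Sofia → queue [Tokyo, Doha, Manila, Oslo, Milan, Sofia]
Visit Tokyo → queue [Doha, Manila, Oslo, Milan, Sofia]
Visit Doha → queue [Manila, Oslo, Milan, Sofia]
Visit Manila → queue [Oslo, Milan, Sofia]
Visit Oslo → queue [Milan, Sofia]
Visit Milan → queue [Sofia]
Visit Sofia → queue []

Paris → Cairo → Dubai → Kigali → Lagos → Lima → Seoul → Tokyo → Doha → Manila → Oslo → Milan → Sofia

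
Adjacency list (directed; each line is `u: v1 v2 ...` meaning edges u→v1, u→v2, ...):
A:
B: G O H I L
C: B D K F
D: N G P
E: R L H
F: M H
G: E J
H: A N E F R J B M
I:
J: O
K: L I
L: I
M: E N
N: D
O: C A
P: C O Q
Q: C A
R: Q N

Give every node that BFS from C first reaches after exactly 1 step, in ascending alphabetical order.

Level 0: C
Level 1: B, D, F, K
Level 2: G, H, I, L, M, N, O, P
Level 3: A, E, J, Q, R

B, D, F, K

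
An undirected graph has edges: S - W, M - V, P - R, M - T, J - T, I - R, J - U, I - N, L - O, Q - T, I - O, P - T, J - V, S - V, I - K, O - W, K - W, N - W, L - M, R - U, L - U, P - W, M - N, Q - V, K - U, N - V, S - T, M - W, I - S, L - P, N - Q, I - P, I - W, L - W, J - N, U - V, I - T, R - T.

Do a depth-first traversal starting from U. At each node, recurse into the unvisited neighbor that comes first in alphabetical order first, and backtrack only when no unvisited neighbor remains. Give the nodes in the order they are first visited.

U, J, N, I, K, W, L, M, T, P, R, Q, V, S, O

Visit U
U → J
J → N
N → I
I → K
K → W
W → L
L → M
M → T
T → P
P → R
T → Q
Q → V
V → S
L → O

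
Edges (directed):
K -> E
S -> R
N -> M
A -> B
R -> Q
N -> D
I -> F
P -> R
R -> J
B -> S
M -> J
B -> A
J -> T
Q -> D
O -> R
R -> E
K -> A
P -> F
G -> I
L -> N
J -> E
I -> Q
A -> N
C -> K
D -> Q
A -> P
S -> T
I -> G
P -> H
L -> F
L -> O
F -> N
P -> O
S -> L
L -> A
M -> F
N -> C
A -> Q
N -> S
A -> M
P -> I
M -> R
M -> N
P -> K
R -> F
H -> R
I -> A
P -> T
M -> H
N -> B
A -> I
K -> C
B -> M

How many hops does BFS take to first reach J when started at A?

2

Level 0: A
Level 1: B, I, M, N, P, Q
Level 2: C, D, F, G, H, J, K, O, R, S, T
Level 3: E, L
J first appears at level 2.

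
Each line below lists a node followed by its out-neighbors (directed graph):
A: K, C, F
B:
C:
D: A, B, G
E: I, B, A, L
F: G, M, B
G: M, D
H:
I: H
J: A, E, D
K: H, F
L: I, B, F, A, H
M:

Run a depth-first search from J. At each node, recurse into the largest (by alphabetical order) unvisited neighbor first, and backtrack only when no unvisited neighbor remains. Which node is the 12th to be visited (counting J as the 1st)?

K

Visit J
J → E
E → L
L → I
I → H
L → F
F → M
F → G
G → D
D → B
D → A
A → K
A → C

Visit order: J, E, L, I, H, F, M, G, D, B, A, K, C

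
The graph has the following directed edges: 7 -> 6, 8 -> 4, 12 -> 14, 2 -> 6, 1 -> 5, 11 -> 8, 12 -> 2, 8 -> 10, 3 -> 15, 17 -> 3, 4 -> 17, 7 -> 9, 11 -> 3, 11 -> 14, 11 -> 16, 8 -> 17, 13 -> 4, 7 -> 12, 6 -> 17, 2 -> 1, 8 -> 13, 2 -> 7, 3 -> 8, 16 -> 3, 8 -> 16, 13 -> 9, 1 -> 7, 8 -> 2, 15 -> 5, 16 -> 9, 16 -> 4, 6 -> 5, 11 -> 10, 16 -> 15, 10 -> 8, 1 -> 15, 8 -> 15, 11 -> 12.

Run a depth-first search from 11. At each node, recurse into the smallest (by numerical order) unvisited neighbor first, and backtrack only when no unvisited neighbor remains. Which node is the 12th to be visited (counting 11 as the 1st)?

14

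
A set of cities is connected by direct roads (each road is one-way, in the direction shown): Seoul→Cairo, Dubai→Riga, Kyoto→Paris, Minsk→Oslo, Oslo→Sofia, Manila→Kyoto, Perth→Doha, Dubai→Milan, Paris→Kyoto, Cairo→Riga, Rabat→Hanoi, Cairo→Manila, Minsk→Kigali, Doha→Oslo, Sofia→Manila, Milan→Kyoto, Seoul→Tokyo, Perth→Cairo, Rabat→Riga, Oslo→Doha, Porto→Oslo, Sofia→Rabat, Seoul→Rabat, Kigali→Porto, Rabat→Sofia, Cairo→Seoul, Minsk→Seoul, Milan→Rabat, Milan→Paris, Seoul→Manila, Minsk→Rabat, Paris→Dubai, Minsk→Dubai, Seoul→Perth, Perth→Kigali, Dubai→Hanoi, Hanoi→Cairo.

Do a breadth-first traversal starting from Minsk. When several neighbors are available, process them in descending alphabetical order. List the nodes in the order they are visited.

Minsk, Seoul, Rabat, Oslo, Kigali, Dubai, Tokyo, Perth, Manila, Cairo, Sofia, Riga, Hanoi, Doha, Porto, Milan, Kyoto, Paris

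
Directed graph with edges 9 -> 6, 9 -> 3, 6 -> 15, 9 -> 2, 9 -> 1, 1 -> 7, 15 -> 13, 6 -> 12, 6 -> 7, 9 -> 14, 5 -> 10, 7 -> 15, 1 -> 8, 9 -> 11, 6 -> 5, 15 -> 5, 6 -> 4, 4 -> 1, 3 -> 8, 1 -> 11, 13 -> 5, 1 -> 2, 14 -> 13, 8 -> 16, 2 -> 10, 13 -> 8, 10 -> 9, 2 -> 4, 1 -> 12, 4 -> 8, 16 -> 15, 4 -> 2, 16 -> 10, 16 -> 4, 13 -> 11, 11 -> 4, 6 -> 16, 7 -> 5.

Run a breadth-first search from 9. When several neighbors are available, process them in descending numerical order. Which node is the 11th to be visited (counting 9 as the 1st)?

Visit 9; enqueue 14, 11, 6, 3, 2, 1 → queue [14, 11, 6, 3, 2, 1]
Visit 14; enqueue 13 → queue [11, 6, 3, 2, 1, 13]
Visit 11; enqueue 4 → queue [6, 3, 2, 1, 13, 4]
Visit 6; enqueue 16, 15, 12, 7, 5 → queue [3, 2, 1, 13, 4, 16, 15, 12, 7, 5]
Visit 3; enqueue 8 → queue [2, 1, 13, 4, 16, 15, 12, 7, 5, 8]
Visit 2; enqueue 10 → queue [1, 13, 4, 16, 15, 12, 7, 5, 8, 10]
Visit 1 → queue [13, 4, 16, 15, 12, 7, 5, 8, 10]
Visit 13 → queue [4, 16, 15, 12, 7, 5, 8, 10]
Visit 4 → queue [16, 15, 12, 7, 5, 8, 10]
Visit 16 → queue [15, 12, 7, 5, 8, 10]
Visit 15 → queue [12, 7, 5, 8, 10]
Visit 12 → queue [7, 5, 8, 10]
Visit 7 → queue [5, 8, 10]
Visit 5 → queue [8, 10]
Visit 8 → queue [10]
Visit 10 → queue []

Visit order: 9, 14, 11, 6, 3, 2, 1, 13, 4, 16, 15, 12, 7, 5, 8, 10

15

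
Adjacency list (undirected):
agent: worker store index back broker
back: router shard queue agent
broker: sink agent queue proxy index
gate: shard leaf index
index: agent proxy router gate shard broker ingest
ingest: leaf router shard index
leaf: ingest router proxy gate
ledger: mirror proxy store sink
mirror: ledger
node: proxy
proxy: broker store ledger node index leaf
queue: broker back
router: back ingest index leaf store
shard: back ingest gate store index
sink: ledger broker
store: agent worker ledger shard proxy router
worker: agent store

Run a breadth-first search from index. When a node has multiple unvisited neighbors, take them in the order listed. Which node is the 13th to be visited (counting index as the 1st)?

node

Visit index; enqueue agent, proxy, router, gate, shard, broker, ingest → queue [agent, proxy, router, gate, shard, broker, ingest]
Visit agent; enqueue worker, store, back → queue [proxy, router, gate, shard, broker, ingest, worker, store, back]
Visit proxy; enqueue ledger, node, leaf → queue [router, gate, shard, broker, ingest, worker, store, back, ledger, node, leaf]
Visit router → queue [gate, shard, broker, ingest, worker, store, back, ledger, node, leaf]
Visit gate → queue [shard, broker, ingest, worker, store, back, ledger, node, leaf]
Visit shard → queue [broker, ingest, worker, store, back, ledger, node, leaf]
Visit broker; enqueue sink, queue → queue [ingest, worker, store, back, ledger, node, leaf, sink, queue]
Visit ingest → queue [worker, store, back, ledger, node, leaf, sink, queue]
Visit worker → queue [store, back, ledger, node, leaf, sink, queue]
Visit store → queue [back, ledger, node, leaf, sink, queue]
Visit back → queue [ledger, node, leaf, sink, queue]
Visit ledger; enqueue mirror → queue [node, leaf, sink, queue, mirror]
Visit node → queue [leaf, sink, queue, mirror]
Visit leaf → queue [sink, queue, mirror]
Visit sink → queue [queue, mirror]
Visit queue → queue [mirror]
Visit mirror → queue []

Visit order: index, agent, proxy, router, gate, shard, broker, ingest, worker, store, back, ledger, node, leaf, sink, queue, mirror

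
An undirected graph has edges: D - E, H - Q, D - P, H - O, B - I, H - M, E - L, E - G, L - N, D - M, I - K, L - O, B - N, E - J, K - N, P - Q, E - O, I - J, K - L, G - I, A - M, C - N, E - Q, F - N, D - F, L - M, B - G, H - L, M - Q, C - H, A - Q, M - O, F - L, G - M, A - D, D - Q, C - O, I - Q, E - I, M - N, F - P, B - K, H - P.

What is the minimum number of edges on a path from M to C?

2

Level 0: M
Level 1: A, D, G, H, L, N, O, Q
Level 2: B, C, E, F, I, K, P
Level 3: J
C first appears at level 2.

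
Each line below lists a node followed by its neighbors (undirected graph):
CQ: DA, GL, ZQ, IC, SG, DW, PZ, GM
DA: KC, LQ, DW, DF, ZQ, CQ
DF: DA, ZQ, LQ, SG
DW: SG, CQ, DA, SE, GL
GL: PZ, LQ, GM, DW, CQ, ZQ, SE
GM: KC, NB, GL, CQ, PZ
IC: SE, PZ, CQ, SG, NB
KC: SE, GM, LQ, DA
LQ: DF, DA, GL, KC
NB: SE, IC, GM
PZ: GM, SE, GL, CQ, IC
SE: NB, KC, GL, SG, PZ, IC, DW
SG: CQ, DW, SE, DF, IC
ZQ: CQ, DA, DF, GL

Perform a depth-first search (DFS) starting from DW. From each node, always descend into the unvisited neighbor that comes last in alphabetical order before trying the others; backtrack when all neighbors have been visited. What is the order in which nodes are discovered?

Visit DW
DW → SG
SG → SE
SE → PZ
PZ → IC
IC → NB
NB → GM
GM → KC
KC → LQ
LQ → GL
GL → ZQ
ZQ → DF
DF → DA
DA → CQ

DW, SG, SE, PZ, IC, NB, GM, KC, LQ, GL, ZQ, DF, DA, CQ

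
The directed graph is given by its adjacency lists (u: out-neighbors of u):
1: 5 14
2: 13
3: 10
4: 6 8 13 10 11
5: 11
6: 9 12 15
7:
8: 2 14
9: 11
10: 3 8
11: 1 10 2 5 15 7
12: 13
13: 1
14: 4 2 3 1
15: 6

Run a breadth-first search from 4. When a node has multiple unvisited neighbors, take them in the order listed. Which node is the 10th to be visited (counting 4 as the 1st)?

Visit 4; enqueue 6, 8, 13, 10, 11 → queue [6, 8, 13, 10, 11]
Visit 6; enqueue 9, 12, 15 → queue [8, 13, 10, 11, 9, 12, 15]
Visit 8; enqueue 2, 14 → queue [13, 10, 11, 9, 12, 15, 2, 14]
Visit 13; enqueue 1 → queue [10, 11, 9, 12, 15, 2, 14, 1]
Visit 10; enqueue 3 → queue [11, 9, 12, 15, 2, 14, 1, 3]
Visit 11; enqueue 5, 7 → queue [9, 12, 15, 2, 14, 1, 3, 5, 7]
Visit 9 → queue [12, 15, 2, 14, 1, 3, 5, 7]
Visit 12 → queue [15, 2, 14, 1, 3, 5, 7]
Visit 15 → queue [2, 14, 1, 3, 5, 7]
Visit 2 → queue [14, 1, 3, 5, 7]
Visit 14 → queue [1, 3, 5, 7]
Visit 1 → queue [3, 5, 7]
Visit 3 → queue [5, 7]
Visit 5 → queue [7]
Visit 7 → queue []

Visit order: 4, 6, 8, 13, 10, 11, 9, 12, 15, 2, 14, 1, 3, 5, 7

2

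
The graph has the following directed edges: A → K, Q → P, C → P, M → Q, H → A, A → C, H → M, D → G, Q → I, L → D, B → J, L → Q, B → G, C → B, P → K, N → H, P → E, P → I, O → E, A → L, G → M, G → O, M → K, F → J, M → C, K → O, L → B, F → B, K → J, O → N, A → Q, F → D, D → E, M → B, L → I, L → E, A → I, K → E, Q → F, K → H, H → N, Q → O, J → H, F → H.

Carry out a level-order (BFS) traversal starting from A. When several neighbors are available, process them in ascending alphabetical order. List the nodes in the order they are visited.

Visit A; enqueue C, I, K, L, Q → queue [C, I, K, L, Q]
Visit C; enqueue B, P → queue [I, K, L, Q, B, P]
Visit I → queue [K, L, Q, B, P]
Visit K; enqueue E, H, J, O → queue [L, Q, B, P, E, H, J, O]
Visit L; enqueue D → queue [Q, B, P, E, H, J, O, D]
Visit Q; enqueue F → queue [B, P, E, H, J, O, D, F]
Visit B; enqueue G → queue [P, E, H, J, O, D, F, G]
Visit P → queue [E, H, J, O, D, F, G]
Visit E → queue [H, J, O, D, F, G]
Visit H; enqueue M, N → queue [J, O, D, F, G, M, N]
Visit J → queue [O, D, F, G, M, N]
Visit O → queue [D, F, G, M, N]
Visit D → queue [F, G, M, N]
Visit F → queue [G, M, N]
Visit G → queue [M, N]
Visit M → queue [N]
Visit N → queue []

A -> C -> I -> K -> L -> Q -> B -> P -> E -> H -> J -> O -> D -> F -> G -> M -> N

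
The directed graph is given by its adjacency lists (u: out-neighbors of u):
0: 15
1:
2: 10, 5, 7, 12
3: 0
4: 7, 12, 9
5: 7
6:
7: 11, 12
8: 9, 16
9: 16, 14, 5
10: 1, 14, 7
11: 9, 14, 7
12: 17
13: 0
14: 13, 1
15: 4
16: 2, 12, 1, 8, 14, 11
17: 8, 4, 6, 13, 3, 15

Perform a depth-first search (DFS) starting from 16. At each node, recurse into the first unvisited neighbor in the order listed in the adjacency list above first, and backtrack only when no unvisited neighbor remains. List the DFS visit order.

Visit 16
16 → 2
2 → 10
10 → 1
10 → 14
14 → 13
13 → 0
0 → 15
15 → 4
4 → 7
7 → 11
11 → 9
9 → 5
7 → 12
12 → 17
17 → 8
17 → 6
17 → 3

16 → 2 → 10 → 1 → 14 → 13 → 0 → 15 → 4 → 7 → 11 → 9 → 5 → 12 → 17 → 8 → 6 → 3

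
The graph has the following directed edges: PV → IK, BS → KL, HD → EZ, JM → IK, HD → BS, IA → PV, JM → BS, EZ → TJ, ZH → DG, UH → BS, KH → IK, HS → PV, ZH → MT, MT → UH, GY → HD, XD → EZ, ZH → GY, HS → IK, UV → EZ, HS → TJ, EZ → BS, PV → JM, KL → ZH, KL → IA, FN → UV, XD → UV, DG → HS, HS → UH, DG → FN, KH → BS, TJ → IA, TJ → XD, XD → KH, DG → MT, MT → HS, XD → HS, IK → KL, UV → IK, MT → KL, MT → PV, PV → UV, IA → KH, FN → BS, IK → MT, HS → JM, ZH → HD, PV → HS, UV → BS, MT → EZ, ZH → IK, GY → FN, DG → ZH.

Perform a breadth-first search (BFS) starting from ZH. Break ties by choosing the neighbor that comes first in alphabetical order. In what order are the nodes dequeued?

Visit ZH; enqueue DG, GY, HD, IK, MT → queue [DG, GY, HD, IK, MT]
Visit DG; enqueue FN, HS → queue [GY, HD, IK, MT, FN, HS]
Visit GY → queue [HD, IK, MT, FN, HS]
Visit HD; enqueue BS, EZ → queue [IK, MT, FN, HS, BS, EZ]
Visit IK; enqueue KL → queue [MT, FN, HS, BS, EZ, KL]
Visit MT; enqueue PV, UH → queue [FN, HS, BS, EZ, KL, PV, UH]
Visit FN; enqueue UV → queue [HS, BS, EZ, KL, PV, UH, UV]
Visit HS; enqueue JM, TJ → queue [BS, EZ, KL, PV, UH, UV, JM, TJ]
Visit BS → queue [EZ, KL, PV, UH, UV, JM, TJ]
Visit EZ → queue [KL, PV, UH, UV, JM, TJ]
Visit KL; enqueue IA → queue [PV, UH, UV, JM, TJ, IA]
Visit PV → queue [UH, UV, JM, TJ, IA]
Visit UH → queue [UV, JM, TJ, IA]
Visit UV → queue [JM, TJ, IA]
Visit JM → queue [TJ, IA]
Visit TJ; enqueue XD → queue [IA, XD]
Visit IA; enqueue KH → queue [XD, KH]
Visit XD → queue [KH]
Visit KH → queue []

ZH DG GY HD IK MT FN HS BS EZ KL PV UH UV JM TJ IA XD KH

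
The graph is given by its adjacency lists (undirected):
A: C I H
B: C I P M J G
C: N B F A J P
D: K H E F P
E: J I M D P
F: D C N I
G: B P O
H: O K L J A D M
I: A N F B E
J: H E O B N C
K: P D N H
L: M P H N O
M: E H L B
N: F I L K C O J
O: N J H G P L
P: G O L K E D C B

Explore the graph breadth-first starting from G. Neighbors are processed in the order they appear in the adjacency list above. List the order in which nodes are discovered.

Visit G; enqueue B, P, O → queue [B, P, O]
Visit B; enqueue C, I, M, J → queue [P, O, C, I, M, J]
Visit P; enqueue L, K, E, D → queue [O, C, I, M, J, L, K, E, D]
Visit O; enqueue N, H → queue [C, I, M, J, L, K, E, D, N, H]
Visit C; enqueue F, A → queue [I, M, J, L, K, E, D, N, H, F, A]
Visit I → queue [M, J, L, K, E, D, N, H, F, A]
Visit M → queue [J, L, K, E, D, N, H, F, A]
Visit J → queue [L, K, E, D, N, H, F, A]
Visit L → queue [K, E, D, N, H, F, A]
Visit K → queue [E, D, N, H, F, A]
Visit E → queue [D, N, H, F, A]
Visit D → queue [N, H, F, A]
Visit N → queue [H, F, A]
Visit H → queue [F, A]
Visit F → queue [A]
Visit A → queue []

G, B, P, O, C, I, M, J, L, K, E, D, N, H, F, A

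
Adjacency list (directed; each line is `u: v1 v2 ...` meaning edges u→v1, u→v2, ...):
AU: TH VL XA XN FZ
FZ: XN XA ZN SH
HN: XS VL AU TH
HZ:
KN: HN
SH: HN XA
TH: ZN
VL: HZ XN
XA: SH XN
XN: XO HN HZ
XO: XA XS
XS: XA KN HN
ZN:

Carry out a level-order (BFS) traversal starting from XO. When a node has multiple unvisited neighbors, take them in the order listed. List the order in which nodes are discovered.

XO, XA, XS, SH, XN, KN, HN, HZ, VL, AU, TH, FZ, ZN

Visit XO; enqueue XA, XS → queue [XA, XS]
Visit XA; enqueue SH, XN → queue [XS, SH, XN]
Visit XS; enqueue KN, HN → queue [SH, XN, KN, HN]
Visit SH → queue [XN, KN, HN]
Visit XN; enqueue HZ → queue [KN, HN, HZ]
Visit KN → queue [HN, HZ]
Visit HN; enqueue VL, AU, TH → queue [HZ, VL, AU, TH]
Visit HZ → queue [VL, AU, TH]
Visit VL → queue [AU, TH]
Visit AU; enqueue FZ → queue [TH, FZ]
Visit TH; enqueue ZN → queue [FZ, ZN]
Visit FZ → queue [ZN]
Visit ZN → queue []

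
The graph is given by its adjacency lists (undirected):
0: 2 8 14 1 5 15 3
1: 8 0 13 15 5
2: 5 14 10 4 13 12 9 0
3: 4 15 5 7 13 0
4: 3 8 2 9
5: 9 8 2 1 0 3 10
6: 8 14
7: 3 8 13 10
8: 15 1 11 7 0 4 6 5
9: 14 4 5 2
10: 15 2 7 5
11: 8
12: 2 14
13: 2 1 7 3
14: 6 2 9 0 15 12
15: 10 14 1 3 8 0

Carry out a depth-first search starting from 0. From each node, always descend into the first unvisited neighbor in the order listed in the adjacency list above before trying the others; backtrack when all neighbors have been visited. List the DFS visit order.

0 2 5 9 14 6 8 15 10 7 3 4 13 1 11 12

Visit 0
0 → 2
2 → 5
5 → 9
9 → 14
14 → 6
6 → 8
8 → 15
15 → 10
10 → 7
7 → 3
3 → 4
3 → 13
13 → 1
8 → 11
14 → 12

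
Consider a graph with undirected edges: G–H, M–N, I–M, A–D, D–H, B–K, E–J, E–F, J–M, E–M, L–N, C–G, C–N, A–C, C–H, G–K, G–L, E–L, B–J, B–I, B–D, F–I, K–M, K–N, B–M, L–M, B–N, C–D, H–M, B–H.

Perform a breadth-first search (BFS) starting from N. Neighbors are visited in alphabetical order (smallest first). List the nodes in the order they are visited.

N, B, C, K, L, M, D, H, I, J, A, G, E, F

Visit N; enqueue B, C, K, L, M → queue [B, C, K, L, M]
Visit B; enqueue D, H, I, J → queue [C, K, L, M, D, H, I, J]
Visit C; enqueue A, G → queue [K, L, M, D, H, I, J, A, G]
Visit K → queue [L, M, D, H, I, J, A, G]
Visit L; enqueue E → queue [M, D, H, I, J, A, G, E]
Visit M → queue [D, H, I, J, A, G, E]
Visit D → queue [H, I, J, A, G, E]
Visit H → queue [I, J, A, G, E]
Visit I; enqueue F → queue [J, A, G, E, F]
Visit J → queue [A, G, E, F]
Visit A → queue [G, E, F]
Visit G → queue [E, F]
Visit E → queue [F]
Visit F → queue []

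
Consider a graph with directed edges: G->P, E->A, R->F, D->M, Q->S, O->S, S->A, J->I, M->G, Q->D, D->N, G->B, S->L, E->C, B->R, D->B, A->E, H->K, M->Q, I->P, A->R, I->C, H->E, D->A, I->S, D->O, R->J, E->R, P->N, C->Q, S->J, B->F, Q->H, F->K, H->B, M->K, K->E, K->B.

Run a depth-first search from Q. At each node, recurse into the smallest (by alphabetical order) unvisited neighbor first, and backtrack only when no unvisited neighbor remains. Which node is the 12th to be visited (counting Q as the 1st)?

P

Visit Q
Q → D
D → A
A → E
E → C
E → R
R → F
F → K
K → B
R → J
J → I
I → P
P → N
I → S
S → L
D → M
M → G
D → O
Q → H

Visit order: Q, D, A, E, C, R, F, K, B, J, I, P, N, S, L, M, G, O, H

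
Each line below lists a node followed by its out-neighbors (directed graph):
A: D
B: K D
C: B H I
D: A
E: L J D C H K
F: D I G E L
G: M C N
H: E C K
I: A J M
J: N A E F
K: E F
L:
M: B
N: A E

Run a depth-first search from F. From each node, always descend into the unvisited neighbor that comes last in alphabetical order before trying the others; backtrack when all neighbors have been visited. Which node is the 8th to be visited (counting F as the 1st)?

J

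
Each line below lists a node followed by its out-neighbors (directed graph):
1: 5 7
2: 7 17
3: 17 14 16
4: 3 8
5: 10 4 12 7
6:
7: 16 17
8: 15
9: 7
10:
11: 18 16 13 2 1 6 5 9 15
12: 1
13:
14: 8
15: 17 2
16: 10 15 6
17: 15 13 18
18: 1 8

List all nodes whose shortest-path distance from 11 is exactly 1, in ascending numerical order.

1, 2, 5, 6, 9, 13, 15, 16, 18

Level 0: 11
Level 1: 1, 2, 5, 6, 9, 13, 15, 16, 18
Level 2: 4, 7, 8, 10, 12, 17
Level 3: 3
Level 4: 14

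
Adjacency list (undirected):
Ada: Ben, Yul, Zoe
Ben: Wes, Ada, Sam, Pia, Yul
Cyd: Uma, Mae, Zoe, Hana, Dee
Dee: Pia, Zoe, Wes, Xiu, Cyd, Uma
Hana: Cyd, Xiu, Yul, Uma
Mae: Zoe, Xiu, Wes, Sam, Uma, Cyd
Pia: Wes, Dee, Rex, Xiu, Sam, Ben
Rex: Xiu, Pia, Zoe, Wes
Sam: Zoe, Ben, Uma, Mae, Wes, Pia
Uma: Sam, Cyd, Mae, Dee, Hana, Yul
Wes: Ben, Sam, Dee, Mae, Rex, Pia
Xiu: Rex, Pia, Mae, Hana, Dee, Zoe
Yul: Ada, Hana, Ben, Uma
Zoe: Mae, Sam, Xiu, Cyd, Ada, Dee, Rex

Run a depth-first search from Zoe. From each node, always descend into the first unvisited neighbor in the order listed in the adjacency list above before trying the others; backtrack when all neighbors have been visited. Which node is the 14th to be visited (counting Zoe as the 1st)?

Dee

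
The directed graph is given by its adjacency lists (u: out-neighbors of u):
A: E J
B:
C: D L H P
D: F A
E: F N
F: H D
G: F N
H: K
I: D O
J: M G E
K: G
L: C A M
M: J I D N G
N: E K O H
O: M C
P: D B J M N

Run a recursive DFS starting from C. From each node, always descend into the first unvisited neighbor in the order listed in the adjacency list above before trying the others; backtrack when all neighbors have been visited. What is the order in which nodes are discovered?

C, D, F, H, K, G, N, E, O, M, J, I, A, L, P, B

Visit C
C → D
D → F
F → H
H → K
K → G
G → N
N → E
N → O
O → M
M → J
M → I
D → A
C → L
C → P
P → B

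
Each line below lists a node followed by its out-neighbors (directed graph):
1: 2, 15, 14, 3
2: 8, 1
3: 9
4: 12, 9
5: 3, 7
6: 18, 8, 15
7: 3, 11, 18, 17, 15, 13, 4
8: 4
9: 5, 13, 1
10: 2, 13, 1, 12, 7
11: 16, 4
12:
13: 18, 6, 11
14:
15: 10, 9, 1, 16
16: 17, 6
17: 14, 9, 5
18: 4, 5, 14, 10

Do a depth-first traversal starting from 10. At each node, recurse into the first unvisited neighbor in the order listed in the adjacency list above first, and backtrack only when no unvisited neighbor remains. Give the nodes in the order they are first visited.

Visit 10
10 → 2
2 → 8
8 → 4
4 → 12
4 → 9
9 → 5
5 → 3
5 → 7
7 → 11
11 → 16
16 → 17
17 → 14
16 → 6
6 → 18
6 → 15
15 → 1
7 → 13

10 → 2 → 8 → 4 → 12 → 9 → 5 → 3 → 7 → 11 → 16 → 17 → 14 → 6 → 18 → 15 → 1 → 13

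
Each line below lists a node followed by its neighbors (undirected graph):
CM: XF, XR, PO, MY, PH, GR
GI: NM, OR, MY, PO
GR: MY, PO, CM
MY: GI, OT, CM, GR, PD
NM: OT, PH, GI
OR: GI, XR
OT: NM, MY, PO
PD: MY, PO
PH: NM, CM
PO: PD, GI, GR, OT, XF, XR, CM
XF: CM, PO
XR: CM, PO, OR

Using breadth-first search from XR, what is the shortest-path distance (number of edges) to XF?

2

Level 0: XR
Level 1: CM, OR, PO
Level 2: GI, GR, MY, OT, PD, PH, XF
Level 3: NM
XF first appears at level 2.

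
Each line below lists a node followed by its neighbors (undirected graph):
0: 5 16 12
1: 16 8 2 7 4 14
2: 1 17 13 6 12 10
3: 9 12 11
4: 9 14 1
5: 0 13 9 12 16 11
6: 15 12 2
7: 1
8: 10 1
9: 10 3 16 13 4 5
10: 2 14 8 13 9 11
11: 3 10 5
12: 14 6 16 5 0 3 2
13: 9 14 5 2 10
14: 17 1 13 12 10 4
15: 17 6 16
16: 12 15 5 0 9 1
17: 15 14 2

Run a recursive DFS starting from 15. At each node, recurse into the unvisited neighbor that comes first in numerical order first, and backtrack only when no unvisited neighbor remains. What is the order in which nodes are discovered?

15, 6, 2, 1, 4, 9, 3, 11, 5, 0, 12, 14, 10, 8, 13, 17, 16, 7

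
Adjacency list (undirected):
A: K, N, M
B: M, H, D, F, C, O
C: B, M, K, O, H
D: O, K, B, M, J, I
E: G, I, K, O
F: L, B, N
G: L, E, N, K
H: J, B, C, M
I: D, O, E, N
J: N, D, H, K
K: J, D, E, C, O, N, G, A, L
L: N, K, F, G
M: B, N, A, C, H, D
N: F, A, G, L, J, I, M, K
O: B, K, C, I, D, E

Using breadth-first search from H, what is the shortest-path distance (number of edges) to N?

2

Level 0: H
Level 1: B, C, J, M
Level 2: A, D, F, K, N, O
Level 3: E, G, I, L
N first appears at level 2.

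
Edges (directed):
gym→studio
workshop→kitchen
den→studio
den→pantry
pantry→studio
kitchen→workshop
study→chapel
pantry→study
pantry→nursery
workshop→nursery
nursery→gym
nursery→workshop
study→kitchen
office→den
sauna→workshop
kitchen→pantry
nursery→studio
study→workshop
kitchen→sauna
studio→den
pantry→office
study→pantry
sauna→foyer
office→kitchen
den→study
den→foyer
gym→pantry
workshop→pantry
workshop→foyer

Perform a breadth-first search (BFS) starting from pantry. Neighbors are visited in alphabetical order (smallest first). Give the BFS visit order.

Visit pantry; enqueue nursery, office, studio, study → queue [nursery, office, studio, study]
Visit nursery; enqueue gym, workshop → queue [office, studio, study, gym, workshop]
Visit office; enqueue den, kitchen → queue [studio, study, gym, workshop, den, kitchen]
Visit studio → queue [study, gym, workshop, den, kitchen]
Visit study; enqueue chapel → queue [gym, workshop, den, kitchen, chapel]
Visit gym → queue [workshop, den, kitchen, chapel]
Visit workshop; enqueue foyer → queue [den, kitchen, chapel, foyer]
Visit den → queue [kitchen, chapel, foyer]
Visit kitchen; enqueue sauna → queue [chapel, foyer, sauna]
Visit chapel → queue [foyer, sauna]
Visit foyer → queue [sauna]
Visit sauna → queue []

pantry -> nursery -> office -> studio -> study -> gym -> workshop -> den -> kitchen -> chapel -> foyer -> sauna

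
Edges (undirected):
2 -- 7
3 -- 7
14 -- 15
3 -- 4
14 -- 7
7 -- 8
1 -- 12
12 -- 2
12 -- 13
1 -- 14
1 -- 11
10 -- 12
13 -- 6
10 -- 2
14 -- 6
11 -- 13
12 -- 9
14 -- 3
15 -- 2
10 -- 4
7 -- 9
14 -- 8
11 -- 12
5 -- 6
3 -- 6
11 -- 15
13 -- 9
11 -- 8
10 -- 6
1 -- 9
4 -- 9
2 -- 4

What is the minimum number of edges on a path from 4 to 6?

2

Level 0: 4
Level 1: 2, 3, 9, 10
Level 2: 1, 6, 7, 12, 13, 14, 15
Level 3: 5, 8, 11
6 first appears at level 2.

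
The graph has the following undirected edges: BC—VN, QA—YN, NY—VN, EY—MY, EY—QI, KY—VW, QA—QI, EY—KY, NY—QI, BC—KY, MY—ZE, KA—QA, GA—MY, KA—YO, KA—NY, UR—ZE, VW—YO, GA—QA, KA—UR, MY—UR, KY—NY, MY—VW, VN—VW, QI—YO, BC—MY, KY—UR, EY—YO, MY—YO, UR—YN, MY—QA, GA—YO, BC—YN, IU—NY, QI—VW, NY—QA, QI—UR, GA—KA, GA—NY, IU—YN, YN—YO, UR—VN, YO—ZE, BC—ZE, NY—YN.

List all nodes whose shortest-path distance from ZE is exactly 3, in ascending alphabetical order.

Level 0: ZE
Level 1: BC, MY, UR, YO
Level 2: EY, GA, KA, KY, QA, QI, VN, VW, YN
Level 3: IU, NY

IU, NY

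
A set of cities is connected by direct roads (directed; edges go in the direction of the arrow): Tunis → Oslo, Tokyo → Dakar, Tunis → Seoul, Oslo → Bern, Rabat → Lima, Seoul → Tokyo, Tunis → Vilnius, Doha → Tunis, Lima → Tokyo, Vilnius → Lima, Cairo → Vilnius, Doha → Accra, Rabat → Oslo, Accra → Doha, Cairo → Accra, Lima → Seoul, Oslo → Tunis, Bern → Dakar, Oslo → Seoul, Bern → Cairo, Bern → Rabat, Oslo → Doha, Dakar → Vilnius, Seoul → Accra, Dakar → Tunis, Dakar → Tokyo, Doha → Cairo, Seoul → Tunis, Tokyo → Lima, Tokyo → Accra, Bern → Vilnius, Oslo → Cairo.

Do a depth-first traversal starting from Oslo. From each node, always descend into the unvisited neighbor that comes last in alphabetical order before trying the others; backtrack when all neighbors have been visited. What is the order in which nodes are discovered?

Oslo, Tunis, Vilnius, Lima, Tokyo, Dakar, Accra, Doha, Cairo, Seoul, Bern, Rabat

Visit Oslo
Oslo → Tunis
Tunis → Vilnius
Vilnius → Lima
Lima → Tokyo
Tokyo → Dakar
Tokyo → Accra
Accra → Doha
Doha → Cairo
Lima → Seoul
Oslo → Bern
Bern → Rabat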